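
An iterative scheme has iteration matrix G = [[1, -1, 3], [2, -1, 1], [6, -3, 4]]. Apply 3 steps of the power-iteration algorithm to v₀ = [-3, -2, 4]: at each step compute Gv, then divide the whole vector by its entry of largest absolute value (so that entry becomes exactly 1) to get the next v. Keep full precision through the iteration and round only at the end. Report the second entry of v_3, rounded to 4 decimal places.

Gv0 = (11.00000, 0.00000, 4.00000); divide by 11.00000 → v1 = (1.00000, 0.00000, 0.36364)
Gv1 = (2.09091, 2.36364, 7.45455); divide by 7.45455 → v2 = (0.28049, 0.31707, 1.00000)
Gv2 = (2.96341, 1.24390, 4.73171); divide by 4.73171 → v3 = (0.62629, 0.26289, 1.00000)
Requested entry of v3: 102/388 = 0.2629

0.2629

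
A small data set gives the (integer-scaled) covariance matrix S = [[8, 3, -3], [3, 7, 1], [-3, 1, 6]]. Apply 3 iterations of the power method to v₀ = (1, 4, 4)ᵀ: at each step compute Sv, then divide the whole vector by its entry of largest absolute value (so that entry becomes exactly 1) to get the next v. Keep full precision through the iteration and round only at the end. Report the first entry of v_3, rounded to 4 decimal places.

0.4602

Sv0 = (8.00000, 35.00000, 25.00000); divide by 35.00000 → v1 = (0.22857, 1.00000, 0.71429)
Sv1 = (2.68571, 8.40000, 4.60000); divide by 8.40000 → v2 = (0.31973, 1.00000, 0.54762)
Sv2 = (3.91497, 8.50680, 3.32653); divide by 8.50680 → v3 = (0.46022, 1.00000, 0.39104)
Requested entry of v3: 1151/2501 = 0.4602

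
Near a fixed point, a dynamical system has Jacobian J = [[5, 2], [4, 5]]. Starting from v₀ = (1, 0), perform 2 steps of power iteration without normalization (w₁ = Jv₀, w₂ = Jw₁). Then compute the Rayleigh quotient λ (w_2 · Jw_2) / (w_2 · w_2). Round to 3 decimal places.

λ ≈ 7.945

w1 = Jv₀ = (5·1 + 2·0; 4·1 + 5·0) = (5, 4)
w2 = Jw1 = (5·5 + 2·4; 4·5 + 5·4) = (33, 40)
Jw2 = (245, 332)
w2·Jw2 = 33·245 + 40·332 = 21365; w2·w2 = 33·33 + 40·40 = 2689
λ ≈ 21365/2689 = 7.945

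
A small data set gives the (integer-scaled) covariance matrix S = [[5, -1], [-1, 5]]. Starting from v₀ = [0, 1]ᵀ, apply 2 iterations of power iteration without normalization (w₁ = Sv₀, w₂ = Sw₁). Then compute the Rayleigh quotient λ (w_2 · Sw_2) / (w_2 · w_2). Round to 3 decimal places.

w1 = Sv₀ = (5·0 + (-1)·1; (-1)·0 + 5·1) = (-1, 5)
w2 = Sw1 = (5·(-1) + (-1)·5; (-1)·(-1) + 5·5) = (-10, 26)
Sw2 = (-76, 140)
w2·Sw2 = (-10)·(-76) + 26·140 = 4400; w2·w2 = (-10)·(-10) + 26·26 = 776
λ ≈ 4400/776 = 5.670

5.670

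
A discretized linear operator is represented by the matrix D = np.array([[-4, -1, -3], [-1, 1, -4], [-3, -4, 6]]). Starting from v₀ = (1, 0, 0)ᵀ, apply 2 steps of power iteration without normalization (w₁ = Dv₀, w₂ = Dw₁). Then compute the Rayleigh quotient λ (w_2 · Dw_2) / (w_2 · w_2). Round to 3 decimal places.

-2.965

w1 = Dv₀ = ((-4)·1 + (-1)·0 + (-3)·0; (-1)·1 + 1·0 + (-4)·0; (-3)·1 + (-4)·0 + 6·0) = (-4, -1, -3)
w2 = Dw1 = ((-4)·(-4) + (-1)·(-1) + (-3)·(-3); (-1)·(-4) + 1·(-1) + (-4)·(-3); (-3)·(-4) + (-4)·(-1) + 6·(-3)) = (26, 15, -2)
Dw2 = (-113, -3, -150)
w2·Dw2 = 26·(-113) + 15·(-3) + (-2)·(-150) = -2683; w2·w2 = 26·26 + 15·15 + (-2)·(-2) = 905
λ ≈ -2683/905 = -2.965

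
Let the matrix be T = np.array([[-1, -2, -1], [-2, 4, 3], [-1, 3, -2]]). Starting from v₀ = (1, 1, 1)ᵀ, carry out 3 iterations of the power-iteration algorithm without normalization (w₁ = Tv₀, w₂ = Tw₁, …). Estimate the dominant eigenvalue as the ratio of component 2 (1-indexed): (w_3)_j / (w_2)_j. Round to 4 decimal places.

6.4643

w1 = Tv₀ = (-4, 5, 0)
w2 = Tw1 = (-6, 28, 19)
w3 = Tw2 = (-69, 181, 52)
Ratio at component: 181 / 28 = 6.4643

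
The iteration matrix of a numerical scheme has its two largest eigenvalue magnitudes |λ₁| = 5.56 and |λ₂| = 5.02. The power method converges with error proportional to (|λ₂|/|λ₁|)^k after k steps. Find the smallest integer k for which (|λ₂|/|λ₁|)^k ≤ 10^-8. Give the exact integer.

181

|λ₂/λ₁| = 5.02/5.56 = 0.90288
Need k ≥ ln(10^-8) / ln(0.90288) = -18.4207 / -0.1022 ≈ 180.298
Smallest integer k satisfying the bound: 181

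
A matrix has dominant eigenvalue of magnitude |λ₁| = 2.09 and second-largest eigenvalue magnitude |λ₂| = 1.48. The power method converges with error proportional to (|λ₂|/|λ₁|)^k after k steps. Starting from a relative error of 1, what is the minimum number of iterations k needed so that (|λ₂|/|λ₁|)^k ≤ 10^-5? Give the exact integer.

|λ₂/λ₁| = 1.48/2.09 = 0.70813
Need k ≥ ln(10^-5) / ln(0.70813) = -11.5129 / -0.3451 ≈ 33.359
Smallest integer k satisfying the bound: 34

34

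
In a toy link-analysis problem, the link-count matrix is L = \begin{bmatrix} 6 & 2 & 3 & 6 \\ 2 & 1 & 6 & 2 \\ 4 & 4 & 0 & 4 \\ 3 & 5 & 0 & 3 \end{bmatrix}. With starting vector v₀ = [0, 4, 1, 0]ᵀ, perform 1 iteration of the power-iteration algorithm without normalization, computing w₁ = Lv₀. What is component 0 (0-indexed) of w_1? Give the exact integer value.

11

w1 = Lv₀ = (6·0 + 2·4 + 3·1 + 6·0; 2·0 + 1·4 + 6·1 + 2·0; 4·0 + 4·4 + 0·1 + 4·0; 3·0 + 5·4 + 0·1 + 3·0) = (11, 10, 16, 20)
The requested component of w1 is 11.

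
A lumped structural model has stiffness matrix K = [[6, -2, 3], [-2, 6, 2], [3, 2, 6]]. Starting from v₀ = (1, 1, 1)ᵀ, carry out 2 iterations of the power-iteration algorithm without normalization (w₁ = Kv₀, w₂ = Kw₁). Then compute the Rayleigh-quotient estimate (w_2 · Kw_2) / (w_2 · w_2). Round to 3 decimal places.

8.786

w1 = Kv₀ = (7, 6, 11)
w2 = Kw1 = (63, 44, 99)
Kw2 = (587, 336, 871)
w2·Kw2 = 63·587 + 44·336 + 99·871 = 137994; w2·w2 = 63·63 + 44·44 + 99·99 = 15706
λ ≈ 137994/15706 = 8.786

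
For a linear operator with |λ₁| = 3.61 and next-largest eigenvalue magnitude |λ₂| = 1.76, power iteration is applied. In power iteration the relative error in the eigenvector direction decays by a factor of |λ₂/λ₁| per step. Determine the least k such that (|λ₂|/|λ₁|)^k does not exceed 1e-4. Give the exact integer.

|λ₂/λ₁| = 1.76/3.61 = 0.48753
Need k ≥ ln(1e-4) / ln(0.48753) = -9.2103 / -0.7184 ≈ 12.821
Smallest integer k satisfying the bound: 13

13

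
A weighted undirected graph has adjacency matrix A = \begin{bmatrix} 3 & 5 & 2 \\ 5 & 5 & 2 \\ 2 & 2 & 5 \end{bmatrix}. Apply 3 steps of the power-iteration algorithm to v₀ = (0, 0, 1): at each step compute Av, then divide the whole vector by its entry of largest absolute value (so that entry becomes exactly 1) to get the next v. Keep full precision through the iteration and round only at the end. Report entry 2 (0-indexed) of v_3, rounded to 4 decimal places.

0.8006

Av0 = (2.00000, 2.00000, 5.00000); divide by 5.00000 → v1 = (0.40000, 0.40000, 1.00000)
Av1 = (5.20000, 6.00000, 6.60000); divide by 6.60000 → v2 = (0.78788, 0.90909, 1.00000)
Av2 = (8.90909, 10.48485, 8.39394); divide by 10.48485 → v3 = (0.84971, 1.00000, 0.80058)
Requested entry of v3: 277/346 = 0.8006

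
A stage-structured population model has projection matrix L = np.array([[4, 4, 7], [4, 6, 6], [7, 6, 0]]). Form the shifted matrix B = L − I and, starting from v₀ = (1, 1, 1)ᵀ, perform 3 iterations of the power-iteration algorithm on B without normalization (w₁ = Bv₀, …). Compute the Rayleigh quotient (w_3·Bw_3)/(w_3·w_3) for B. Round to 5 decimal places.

B = L − I has rows (3, 4, 7); (4, 5, 6); (7, 6, -1)
w1 = Bv₀ = (3·1 + 4·1 + 7·1; 4·1 + 5·1 + 6·1; 7·1 + 6·1 + (-1)·1) = (14, 15, 12)
w2 = Bw1 = (3·14 + 4·15 + 7·12; 4·14 + 5·15 + 6·12; 7·14 + 6·15 + (-1)·12) = (186, 203, 176)
w3 = Bw2 = (2602, 2815, 2344)
Bw3 = (35474, 38547, 32760)
w3·Bw3 = 277602593; w3·w3 = 20188965; μ ≈ 277602593/20188965 = 13.75021

μ ≈ 13.75021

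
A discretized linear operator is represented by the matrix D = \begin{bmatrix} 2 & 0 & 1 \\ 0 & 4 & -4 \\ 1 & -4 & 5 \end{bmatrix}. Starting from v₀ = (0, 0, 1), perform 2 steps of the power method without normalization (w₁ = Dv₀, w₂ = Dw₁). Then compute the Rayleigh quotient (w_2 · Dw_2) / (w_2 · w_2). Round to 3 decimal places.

λ ≈ 8.616

w1 = Dv₀ = (2·0 + 0·0 + 1·1; 0·0 + 4·0 + (-4)·1; 1·0 + (-4)·0 + 5·1) = (1, -4, 5)
w2 = Dw1 = (2·1 + 0·(-4) + 1·5; 0·1 + 4·(-4) + (-4)·5; 1·1 + (-4)·(-4) + 5·5) = (7, -36, 42)
Dw2 = (56, -312, 361)
w2·Dw2 = 7·56 + (-36)·(-312) + 42·361 = 26786; w2·w2 = 7·7 + (-36)·(-36) + 42·42 = 3109
λ ≈ 26786/3109 = 8.616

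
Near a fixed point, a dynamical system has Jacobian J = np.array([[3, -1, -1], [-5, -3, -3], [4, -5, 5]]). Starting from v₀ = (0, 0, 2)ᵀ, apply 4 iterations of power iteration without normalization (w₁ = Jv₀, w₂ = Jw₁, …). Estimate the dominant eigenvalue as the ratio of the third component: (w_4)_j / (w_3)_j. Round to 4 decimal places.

λ ≈ 6.2121

w1 = Jv₀ = (3·0 + (-1)·0 + (-1)·2; (-5)·0 + (-3)·0 + (-3)·2; 4·0 + (-5)·0 + 5·2) = (-2, -6, 10)
w2 = Jw1 = (3·(-2) + (-1)·(-6) + (-1)·10; (-5)·(-2) + (-3)·(-6) + (-3)·10; 4·(-2) + (-5)·(-6) + 5·10) = (-10, -2, 72)
w3 = Jw2 = (-100, -160, 330)
w4 = Jw3 = (-470, -10, 2050)
Ratio at component: 2050 / 330 = 6.2121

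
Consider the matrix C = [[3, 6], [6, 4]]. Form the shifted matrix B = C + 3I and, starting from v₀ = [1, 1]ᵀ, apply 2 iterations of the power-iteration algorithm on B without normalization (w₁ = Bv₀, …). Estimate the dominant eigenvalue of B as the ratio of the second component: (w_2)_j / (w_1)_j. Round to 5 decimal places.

12.53846

B = C + 3I has rows (6, 6); (6, 7)
w1 = Bv₀ = (6·1 + 6·1; 6·1 + 7·1) = (12, 13)
w2 = Bw1 = (6·12 + 6·13; 6·12 + 7·13) = (150, 163)
Ratio: 163/13 = 12.53846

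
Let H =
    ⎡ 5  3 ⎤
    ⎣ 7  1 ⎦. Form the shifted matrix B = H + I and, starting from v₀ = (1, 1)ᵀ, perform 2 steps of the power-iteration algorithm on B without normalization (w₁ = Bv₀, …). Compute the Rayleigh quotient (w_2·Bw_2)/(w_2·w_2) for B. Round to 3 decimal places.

B = H + I has rows (6, 3); (7, 2)
w1 = Bv₀ = (6·1 + 3·1; 7·1 + 2·1) = (9, 9)
w2 = Bw1 = (6·9 + 3·9; 7·9 + 2·9) = (81, 81)
Bw2 = (729, 729)
w2·Bw2 = 118098; w2·w2 = 13122; μ ≈ 118098/13122 = 9.000

μ ≈ 9.000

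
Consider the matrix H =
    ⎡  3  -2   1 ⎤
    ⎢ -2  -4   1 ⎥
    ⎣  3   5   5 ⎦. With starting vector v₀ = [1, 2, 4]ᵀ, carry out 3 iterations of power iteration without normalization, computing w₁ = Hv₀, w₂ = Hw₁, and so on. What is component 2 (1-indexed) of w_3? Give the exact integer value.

-168

w1 = Hv₀ = (3·1 + (-2)·2 + 1·4; (-2)·1 + (-4)·2 + 1·4; 3·1 + 5·2 + 5·4) = (3, -6, 33)
w2 = Hw1 = (3·3 + (-2)·(-6) + 1·33; (-2)·3 + (-4)·(-6) + 1·33; 3·3 + 5·(-6) + 5·33) = (54, 51, 144)
w3 = Hw2 = (204, -168, 1137)
The requested component of w3 is -168.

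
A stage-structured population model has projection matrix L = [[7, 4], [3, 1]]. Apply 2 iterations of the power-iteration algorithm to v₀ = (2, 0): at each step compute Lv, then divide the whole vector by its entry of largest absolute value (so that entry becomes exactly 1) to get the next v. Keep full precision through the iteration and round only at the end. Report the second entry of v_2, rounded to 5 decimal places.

0.39344

Lv0 = (14.000000, 6.000000); divide by 14.000000 → v1 = (1.000000, 0.428571)
Lv1 = (8.714286, 3.428571); divide by 8.714286 → v2 = (1.000000, 0.393443)
Requested entry of v2: 48/122 = 0.39344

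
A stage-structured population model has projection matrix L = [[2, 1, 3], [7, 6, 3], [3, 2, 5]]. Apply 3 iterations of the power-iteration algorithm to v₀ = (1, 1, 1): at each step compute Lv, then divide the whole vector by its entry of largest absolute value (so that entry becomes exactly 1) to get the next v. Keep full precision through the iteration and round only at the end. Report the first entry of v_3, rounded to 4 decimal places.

0.3407

Lv0 = (6.00000, 16.00000, 10.00000); divide by 16.00000 → v1 = (0.37500, 1.00000, 0.62500)
Lv1 = (3.62500, 10.50000, 6.25000); divide by 10.50000 → v2 = (0.34524, 1.00000, 0.59524)
Lv2 = (3.47619, 10.20238, 6.01190); divide by 10.20238 → v3 = (0.34072, 1.00000, 0.58926)
Requested entry of v3: 584/1714 = 0.3407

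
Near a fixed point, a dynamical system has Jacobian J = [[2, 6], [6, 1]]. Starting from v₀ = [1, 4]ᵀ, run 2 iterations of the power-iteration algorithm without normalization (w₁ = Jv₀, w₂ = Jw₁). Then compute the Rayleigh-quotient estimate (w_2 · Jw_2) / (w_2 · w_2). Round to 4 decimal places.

w1 = Jv₀ = (26, 10)
w2 = Jw1 = (112, 166)
Jw2 = (1220, 838)
w2·Jw2 = 112·1220 + 166·838 = 275748; w2·w2 = 112·112 + 166·166 = 40100
λ ≈ 275748/40100 = 6.8765

λ ≈ 6.8765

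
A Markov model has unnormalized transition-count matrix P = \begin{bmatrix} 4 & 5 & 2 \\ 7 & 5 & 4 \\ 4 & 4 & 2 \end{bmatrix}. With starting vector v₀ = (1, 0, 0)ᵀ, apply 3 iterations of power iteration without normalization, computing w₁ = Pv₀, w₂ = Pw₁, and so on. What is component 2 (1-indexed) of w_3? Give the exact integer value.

1016

w1 = Pv₀ = (4·1 + 5·0 + 2·0; 7·1 + 5·0 + 4·0; 4·1 + 4·0 + 2·0) = (4, 7, 4)
w2 = Pw1 = (4·4 + 5·7 + 2·4; 7·4 + 5·7 + 4·4; 4·4 + 4·7 + 2·4) = (59, 79, 52)
w3 = Pw2 = (735, 1016, 656)
The requested component of w3 is 1016.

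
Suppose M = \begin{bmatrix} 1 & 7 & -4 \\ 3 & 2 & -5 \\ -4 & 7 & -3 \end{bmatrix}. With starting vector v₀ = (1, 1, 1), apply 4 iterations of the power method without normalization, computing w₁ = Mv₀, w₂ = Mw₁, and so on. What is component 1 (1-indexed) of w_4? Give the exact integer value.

w1 = Mv₀ = (4, 0, 0)
w2 = Mw1 = (4, 12, -16)
w3 = Mw2 = (152, 116, 116)
w4 = Mw3 = (500, 108, -144)
The requested component of w4 is 500.

500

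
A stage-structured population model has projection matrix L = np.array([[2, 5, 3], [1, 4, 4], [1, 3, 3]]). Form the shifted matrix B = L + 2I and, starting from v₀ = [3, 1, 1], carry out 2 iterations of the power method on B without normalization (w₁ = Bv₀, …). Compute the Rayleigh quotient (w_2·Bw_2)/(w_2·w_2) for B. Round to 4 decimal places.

B = L + 2I has rows (4, 5, 3); (1, 6, 4); (1, 3, 5)
w1 = Bv₀ = (20, 13, 11)
w2 = Bw1 = (178, 142, 114)
Bw2 = (1764, 1486, 1174)
w2·Bw2 = 658840; w2·w2 = 64844; μ ≈ 658840/64844 = 10.1604

μ ≈ 10.1604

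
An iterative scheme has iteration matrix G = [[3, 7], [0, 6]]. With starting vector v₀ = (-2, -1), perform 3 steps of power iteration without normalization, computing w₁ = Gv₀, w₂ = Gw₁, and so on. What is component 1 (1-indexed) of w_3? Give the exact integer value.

w1 = Gv₀ = (-13, -6)
w2 = Gw1 = (-81, -36)
w3 = Gw2 = (-495, -216)
The requested component of w3 is -495.

-495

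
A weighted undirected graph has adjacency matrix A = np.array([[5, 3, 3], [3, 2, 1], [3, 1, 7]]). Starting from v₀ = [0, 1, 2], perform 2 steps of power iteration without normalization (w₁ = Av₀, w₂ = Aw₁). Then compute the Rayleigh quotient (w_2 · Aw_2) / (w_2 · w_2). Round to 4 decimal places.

w1 = Av₀ = (5·0 + 3·1 + 3·2; 3·0 + 2·1 + 1·2; 3·0 + 1·1 + 7·2) = (9, 4, 15)
w2 = Aw1 = (5·9 + 3·4 + 3·15; 3·9 + 2·4 + 1·15; 3·9 + 1·4 + 7·15) = (102, 50, 136)
Aw2 = (1068, 542, 1308)
w2·Aw2 = 102·1068 + 50·542 + 136·1308 = 313924; w2·w2 = 102·102 + 50·50 + 136·136 = 31400
λ ≈ 313924/31400 = 9.9976

λ ≈ 9.9976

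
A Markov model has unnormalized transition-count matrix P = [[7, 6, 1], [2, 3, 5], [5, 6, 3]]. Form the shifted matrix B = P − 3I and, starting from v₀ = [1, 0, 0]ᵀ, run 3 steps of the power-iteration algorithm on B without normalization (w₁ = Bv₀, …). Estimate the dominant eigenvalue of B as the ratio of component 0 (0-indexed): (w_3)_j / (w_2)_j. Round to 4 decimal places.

10.9697

B = P − 3I has rows (4, 6, 1); (2, 0, 5); (5, 6, 0)
w1 = Bv₀ = (4·1 + 6·0 + 1·0; 2·1 + 0·0 + 5·0; 5·1 + 6·0 + 0·0) = (4, 2, 5)
w2 = Bw1 = (4·4 + 6·2 + 1·5; 2·4 + 0·2 + 5·5; 5·4 + 6·2 + 0·5) = (33, 33, 32)
w3 = Bw2 = (362, 226, 363)
Ratio: 362/33 = 10.9697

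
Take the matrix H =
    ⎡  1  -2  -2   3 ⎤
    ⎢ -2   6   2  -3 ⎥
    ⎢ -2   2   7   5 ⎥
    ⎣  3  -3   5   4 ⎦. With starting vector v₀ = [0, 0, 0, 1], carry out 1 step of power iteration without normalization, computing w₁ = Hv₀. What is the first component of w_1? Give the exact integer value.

3

w1 = Hv₀ = (1·0 + (-2)·0 + (-2)·0 + 3·1; (-2)·0 + 6·0 + 2·0 + (-3)·1; (-2)·0 + 2·0 + 7·0 + 5·1; 3·0 + (-3)·0 + 5·0 + 4·1) = (3, -3, 5, 4)
The requested component of w1 is 3.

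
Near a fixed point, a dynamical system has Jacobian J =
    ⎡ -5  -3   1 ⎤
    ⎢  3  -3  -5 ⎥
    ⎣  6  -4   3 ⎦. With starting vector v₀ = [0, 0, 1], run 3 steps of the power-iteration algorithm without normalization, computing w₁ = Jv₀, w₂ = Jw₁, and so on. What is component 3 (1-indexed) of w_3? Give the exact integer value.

w1 = Jv₀ = ((-5)·0 + (-3)·0 + 1·1; 3·0 + (-3)·0 + (-5)·1; 6·0 + (-4)·0 + 3·1) = (1, -5, 3)
w2 = Jw1 = ((-5)·1 + (-3)·(-5) + 1·3; 3·1 + (-3)·(-5) + (-5)·3; 6·1 + (-4)·(-5) + 3·3) = (13, 3, 35)
w3 = Jw2 = (-39, -145, 171)
The requested component of w3 is 171.

171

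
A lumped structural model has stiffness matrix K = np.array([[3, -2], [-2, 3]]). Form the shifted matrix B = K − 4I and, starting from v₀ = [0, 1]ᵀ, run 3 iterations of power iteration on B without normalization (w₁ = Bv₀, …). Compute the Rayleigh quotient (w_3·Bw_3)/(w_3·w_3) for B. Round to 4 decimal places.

B = K − 4I has rows (-1, -2); (-2, -1)
w1 = Bv₀ = (-2, -1)
w2 = Bw1 = (4, 5)
w3 = Bw2 = (-14, -13)
Bw3 = (40, 41)
w3·Bw3 = -1093; w3·w3 = 365; μ ≈ -1093/365 = -2.9945

-2.9945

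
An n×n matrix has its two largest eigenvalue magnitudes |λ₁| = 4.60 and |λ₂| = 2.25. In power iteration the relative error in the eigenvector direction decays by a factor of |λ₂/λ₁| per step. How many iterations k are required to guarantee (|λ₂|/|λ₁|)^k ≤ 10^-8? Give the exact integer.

|λ₂/λ₁| = 2.25/4.60 = 0.48913
Need k ≥ ln(10^-8) / ln(0.48913) = -18.4207 / -0.7151 ≈ 25.759
Smallest integer k satisfying the bound: 26

26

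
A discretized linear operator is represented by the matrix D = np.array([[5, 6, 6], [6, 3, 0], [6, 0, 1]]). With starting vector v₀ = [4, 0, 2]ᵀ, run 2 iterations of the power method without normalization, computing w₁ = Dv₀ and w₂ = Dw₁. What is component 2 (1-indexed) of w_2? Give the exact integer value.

264

w1 = Dv₀ = (32, 24, 26)
w2 = Dw1 = (460, 264, 218)
The requested component of w2 is 264.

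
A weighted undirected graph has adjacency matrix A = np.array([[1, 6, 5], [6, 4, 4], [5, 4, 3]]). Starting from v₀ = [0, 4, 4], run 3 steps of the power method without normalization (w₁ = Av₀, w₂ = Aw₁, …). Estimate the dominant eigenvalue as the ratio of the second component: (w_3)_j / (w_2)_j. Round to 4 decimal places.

w1 = Av₀ = (1·0 + 6·4 + 5·4; 6·0 + 4·4 + 4·4; 5·0 + 4·4 + 3·4) = (44, 32, 28)
w2 = Aw1 = (1·44 + 6·32 + 5·28; 6·44 + 4·32 + 4·28; 5·44 + 4·32 + 3·28) = (376, 504, 432)
w3 = Aw2 = (5560, 6000, 5192)
Ratio at component: 6000 / 504 = 11.9048

11.9048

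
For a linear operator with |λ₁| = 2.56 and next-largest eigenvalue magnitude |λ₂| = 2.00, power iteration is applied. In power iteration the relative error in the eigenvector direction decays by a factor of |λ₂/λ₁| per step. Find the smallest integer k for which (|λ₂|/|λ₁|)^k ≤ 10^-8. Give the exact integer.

|λ₂/λ₁| = 2.00/2.56 = 0.78125
Need k ≥ ln(10^-8) / ln(0.78125) = -18.4207 / -0.2469 ≈ 74.620
Smallest integer k satisfying the bound: 75

75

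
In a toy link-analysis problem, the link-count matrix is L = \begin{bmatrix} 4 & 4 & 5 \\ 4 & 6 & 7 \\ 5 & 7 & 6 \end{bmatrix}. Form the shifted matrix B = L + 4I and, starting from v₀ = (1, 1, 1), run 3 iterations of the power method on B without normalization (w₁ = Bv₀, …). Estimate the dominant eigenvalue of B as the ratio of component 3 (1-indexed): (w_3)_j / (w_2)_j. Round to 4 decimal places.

B = L + 4I has rows (8, 4, 5); (4, 10, 7); (5, 7, 10)
w1 = Bv₀ = (8·1 + 4·1 + 5·1; 4·1 + 10·1 + 7·1; 5·1 + 7·1 + 10·1) = (17, 21, 22)
w2 = Bw1 = (8·17 + 4·21 + 5·22; 4·17 + 10·21 + 7·22; 5·17 + 7·21 + 10·22) = (330, 432, 452)
w3 = Bw2 = (6628, 8804, 9194)
Ratio: 9194/452 = 20.3407

μ ≈ 20.3407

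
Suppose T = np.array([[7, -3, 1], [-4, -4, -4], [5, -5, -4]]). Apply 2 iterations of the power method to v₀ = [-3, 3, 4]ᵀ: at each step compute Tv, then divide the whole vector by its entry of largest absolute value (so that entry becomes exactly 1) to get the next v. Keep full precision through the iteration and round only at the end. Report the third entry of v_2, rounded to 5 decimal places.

0.38068

Tv0 = (-26.000000, -16.000000, -46.000000); divide by -46.000000 → v1 = (0.565217, 0.347826, 1.000000)
Tv1 = (3.913043, -7.652174, -2.913043); divide by -7.652174 → v2 = (-0.511364, 1.000000, 0.380682)
Requested entry of v2: 134/352 = 0.38068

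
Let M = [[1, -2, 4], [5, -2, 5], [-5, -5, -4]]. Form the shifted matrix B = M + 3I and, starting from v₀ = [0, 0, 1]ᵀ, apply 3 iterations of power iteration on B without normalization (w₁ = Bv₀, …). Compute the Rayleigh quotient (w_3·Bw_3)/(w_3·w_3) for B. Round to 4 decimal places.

B = M + 3I has rows (4, -2, 4); (5, 1, 5); (-5, -5, -1)
w1 = Bv₀ = (4·0 + (-2)·0 + 4·1; 5·0 + 1·0 + 5·1; (-5)·0 + (-5)·0 + (-1)·1) = (4, 5, -1)
w2 = Bw1 = (4·4 + (-2)·5 + 4·(-1); 5·4 + 1·5 + 5·(-1); (-5)·4 + (-5)·5 + (-1)·(-1)) = (2, 20, -44)
w3 = Bw2 = (-208, -190, -66)
Bw3 = (-716, -1560, 2056)
w3·Bw3 = 309632; w3·w3 = 83720; μ ≈ 309632/83720 = 3.6984

3.6984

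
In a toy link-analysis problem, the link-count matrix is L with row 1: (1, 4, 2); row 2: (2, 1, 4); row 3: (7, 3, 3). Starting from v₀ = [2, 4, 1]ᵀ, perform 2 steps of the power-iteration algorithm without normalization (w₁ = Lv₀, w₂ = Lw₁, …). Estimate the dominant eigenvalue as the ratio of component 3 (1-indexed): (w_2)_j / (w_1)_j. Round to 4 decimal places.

λ ≈ 9.0690

w1 = Lv₀ = (1·2 + 4·4 + 2·1; 2·2 + 1·4 + 4·1; 7·2 + 3·4 + 3·1) = (20, 12, 29)
w2 = Lw1 = (1·20 + 4·12 + 2·29; 2·20 + 1·12 + 4·29; 7·20 + 3·12 + 3·29) = (126, 168, 263)
Ratio at component: 263 / 29 = 9.0690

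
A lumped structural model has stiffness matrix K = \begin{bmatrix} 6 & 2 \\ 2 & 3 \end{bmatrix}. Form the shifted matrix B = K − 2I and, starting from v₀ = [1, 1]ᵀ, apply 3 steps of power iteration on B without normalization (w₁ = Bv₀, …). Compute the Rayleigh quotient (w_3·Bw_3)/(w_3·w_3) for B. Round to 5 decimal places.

B = K − 2I has rows (4, 2); (2, 1)
w1 = Bv₀ = (6, 3)
w2 = Bw1 = (30, 15)
w3 = Bw2 = (150, 75)
Bw3 = (750, 375)
w3·Bw3 = 140625; w3·w3 = 28125; μ ≈ 140625/28125 = 5.00000

5.00000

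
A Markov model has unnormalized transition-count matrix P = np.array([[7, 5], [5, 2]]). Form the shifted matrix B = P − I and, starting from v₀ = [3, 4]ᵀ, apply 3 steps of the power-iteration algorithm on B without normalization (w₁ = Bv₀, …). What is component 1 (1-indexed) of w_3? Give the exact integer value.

2983

B = P − I has rows (6, 5); (5, 1)
w1 = Bv₀ = (38, 19)
w2 = Bw1 = (323, 209)
w3 = Bw2 = (2983, 1824)
Requested component of w3: 2983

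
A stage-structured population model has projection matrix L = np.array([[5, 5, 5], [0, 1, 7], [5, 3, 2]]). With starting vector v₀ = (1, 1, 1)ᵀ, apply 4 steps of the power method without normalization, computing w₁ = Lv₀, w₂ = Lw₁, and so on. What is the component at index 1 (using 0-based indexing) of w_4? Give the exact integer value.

9990

w1 = Lv₀ = (5·1 + 5·1 + 5·1; 0·1 + 1·1 + 7·1; 5·1 + 3·1 + 2·1) = (15, 8, 10)
w2 = Lw1 = (5·15 + 5·8 + 5·10; 0·15 + 1·8 + 7·10; 5·15 + 3·8 + 2·10) = (165, 78, 119)
w3 = Lw2 = (1810, 911, 1297)
w4 = Lw3 = (20090, 9990, 14377)
The requested component of w4 is 9990.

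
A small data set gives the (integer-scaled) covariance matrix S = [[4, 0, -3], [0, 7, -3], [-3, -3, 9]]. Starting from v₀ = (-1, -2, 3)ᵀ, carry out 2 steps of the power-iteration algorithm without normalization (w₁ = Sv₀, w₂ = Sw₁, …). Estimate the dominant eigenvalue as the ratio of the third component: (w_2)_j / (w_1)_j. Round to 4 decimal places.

w1 = Sv₀ = (-13, -23, 36)
w2 = Sw1 = (-160, -269, 432)
Ratio at component: 432 / 36 = 12.0000

λ ≈ 12.0000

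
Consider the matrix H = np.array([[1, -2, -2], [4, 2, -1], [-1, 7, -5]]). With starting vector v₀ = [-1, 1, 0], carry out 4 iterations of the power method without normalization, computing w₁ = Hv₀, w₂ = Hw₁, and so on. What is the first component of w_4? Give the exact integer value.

w1 = Hv₀ = (-3, -2, 8)
w2 = Hw1 = (-15, -24, -51)
w3 = Hw2 = (135, -57, 102)
w4 = Hw3 = (45, 324, -1044)
The requested component of w4 is 45.

45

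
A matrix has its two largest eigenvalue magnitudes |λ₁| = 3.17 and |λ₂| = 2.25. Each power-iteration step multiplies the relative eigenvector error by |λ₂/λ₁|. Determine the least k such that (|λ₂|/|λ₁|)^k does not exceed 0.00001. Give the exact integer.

|λ₂/λ₁| = 2.25/3.17 = 0.70978
Need k ≥ ln(0.00001) / ln(0.70978) = -11.5129 / -0.3428 ≈ 33.585
Smallest integer k satisfying the bound: 34

34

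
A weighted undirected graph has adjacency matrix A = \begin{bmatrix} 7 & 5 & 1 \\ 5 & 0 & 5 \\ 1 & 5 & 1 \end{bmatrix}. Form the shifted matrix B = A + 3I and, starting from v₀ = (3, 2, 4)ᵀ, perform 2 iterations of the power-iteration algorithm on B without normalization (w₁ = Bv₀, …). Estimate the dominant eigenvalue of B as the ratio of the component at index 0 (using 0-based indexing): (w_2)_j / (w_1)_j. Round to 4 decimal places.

B = A + 3I has rows (10, 5, 1); (5, 3, 5); (1, 5, 4)
w1 = Bv₀ = (44, 41, 29)
w2 = Bw1 = (674, 488, 365)
Ratio: 674/44 = 15.3182

μ ≈ 15.3182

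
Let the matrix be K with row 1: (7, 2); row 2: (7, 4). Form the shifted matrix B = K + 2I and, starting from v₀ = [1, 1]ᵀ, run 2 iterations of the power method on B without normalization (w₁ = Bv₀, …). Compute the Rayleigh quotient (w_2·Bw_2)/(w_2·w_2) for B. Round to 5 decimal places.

B = K + 2I has rows (9, 2); (7, 6)
w1 = Bv₀ = (9·1 + 2·1; 7·1 + 6·1) = (11, 13)
w2 = Bw1 = (9·11 + 2·13; 7·11 + 6·13) = (125, 155)
Bw2 = (1435, 1805)
w2·Bw2 = 459150; w2·w2 = 39650; μ ≈ 459150/39650 = 11.58008

μ ≈ 11.58008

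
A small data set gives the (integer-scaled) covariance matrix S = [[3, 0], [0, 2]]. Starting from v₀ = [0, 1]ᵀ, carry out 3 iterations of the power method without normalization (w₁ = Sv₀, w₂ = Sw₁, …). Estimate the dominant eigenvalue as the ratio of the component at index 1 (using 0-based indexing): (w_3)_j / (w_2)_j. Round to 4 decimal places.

w1 = Sv₀ = (3·0 + 0·1; 0·0 + 2·1) = (0, 2)
w2 = Sw1 = (3·0 + 0·2; 0·0 + 2·2) = (0, 4)
w3 = Sw2 = (0, 8)
Ratio at component: 8 / 4 = 2.0000

λ ≈ 2.0000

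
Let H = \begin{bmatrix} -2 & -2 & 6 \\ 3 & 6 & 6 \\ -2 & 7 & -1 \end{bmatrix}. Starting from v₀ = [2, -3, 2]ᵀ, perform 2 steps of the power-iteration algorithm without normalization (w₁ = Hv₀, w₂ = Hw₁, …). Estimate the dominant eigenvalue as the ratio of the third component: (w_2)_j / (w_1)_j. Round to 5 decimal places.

λ ≈ 0.03704

w1 = Hv₀ = (14, 0, -27)
w2 = Hw1 = (-190, -120, -1)
Ratio at component: -1 / -27 = 0.03704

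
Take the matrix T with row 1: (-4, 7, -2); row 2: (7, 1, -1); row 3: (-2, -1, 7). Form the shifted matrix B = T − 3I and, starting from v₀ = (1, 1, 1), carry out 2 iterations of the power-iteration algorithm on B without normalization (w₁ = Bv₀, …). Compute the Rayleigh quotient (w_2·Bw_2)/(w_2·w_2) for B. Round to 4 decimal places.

B = T − 3I has rows (-7, 7, -2); (7, -2, -1); (-2, -1, 4)
w1 = Bv₀ = (-2, 4, 1)
w2 = Bw1 = (40, -23, 4)
Bw2 = (-449, 322, -41)
w2·Bw2 = -25530; w2·w2 = 2145; μ ≈ -25530/2145 = -11.9021

-11.9021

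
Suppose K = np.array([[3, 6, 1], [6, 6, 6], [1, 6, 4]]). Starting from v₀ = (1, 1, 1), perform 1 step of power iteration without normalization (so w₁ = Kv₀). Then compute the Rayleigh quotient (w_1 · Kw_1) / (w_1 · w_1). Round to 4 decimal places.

λ ≈ 13.7321

w1 = Kv₀ = (3·1 + 6·1 + 1·1; 6·1 + 6·1 + 6·1; 1·1 + 6·1 + 4·1) = (10, 18, 11)
Kw1 = (149, 234, 162)
w1·Kw1 = 10·149 + 18·234 + 11·162 = 7484; w1·w1 = 10·10 + 18·18 + 11·11 = 545
λ ≈ 7484/545 = 13.7321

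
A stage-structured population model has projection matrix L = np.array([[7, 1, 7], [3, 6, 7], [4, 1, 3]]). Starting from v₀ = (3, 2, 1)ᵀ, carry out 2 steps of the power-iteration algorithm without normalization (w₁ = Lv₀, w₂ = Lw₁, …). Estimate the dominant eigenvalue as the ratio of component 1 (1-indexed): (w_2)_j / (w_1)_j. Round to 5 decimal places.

λ ≈ 11.90000

w1 = Lv₀ = (30, 28, 17)
w2 = Lw1 = (357, 377, 199)
Ratio at component: 357 / 30 = 11.90000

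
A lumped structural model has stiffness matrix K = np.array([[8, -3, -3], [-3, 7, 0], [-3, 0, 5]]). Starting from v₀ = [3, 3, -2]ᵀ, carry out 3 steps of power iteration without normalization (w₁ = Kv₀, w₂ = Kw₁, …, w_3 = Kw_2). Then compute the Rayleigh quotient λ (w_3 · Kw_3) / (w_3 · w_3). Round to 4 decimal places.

w1 = Kv₀ = (8·3 + (-3)·3 + (-3)·(-2); (-3)·3 + 7·3 + 0·(-2); (-3)·3 + 0·3 + 5·(-2)) = (21, 12, -19)
w2 = Kw1 = (8·21 + (-3)·12 + (-3)·(-19); (-3)·21 + 7·12 + 0·(-19); (-3)·21 + 0·12 + 5·(-19)) = (189, 21, -158)
w3 = Kw2 = (1923, -420, -1357)
Kw3 = (20715, -8709, -12554)
w3·Kw3 = 1923·20715 + (-420)·(-8709) + (-1357)·(-12554) = 60528503; w3·w3 = 1923·1923 + (-420)·(-420) + (-1357)·(-1357) = 5715778
λ ≈ 60528503/5715778 = 10.5897

λ ≈ 10.5897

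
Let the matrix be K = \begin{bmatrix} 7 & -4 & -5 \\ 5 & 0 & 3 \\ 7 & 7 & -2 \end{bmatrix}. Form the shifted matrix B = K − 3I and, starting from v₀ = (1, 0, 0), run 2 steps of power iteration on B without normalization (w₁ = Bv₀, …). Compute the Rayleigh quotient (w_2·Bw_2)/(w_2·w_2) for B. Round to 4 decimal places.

B = K − 3I has rows (4, -4, -5); (5, -3, 3); (7, 7, -5)
w1 = Bv₀ = (4, 5, 7)
w2 = Bw1 = (-39, 26, 28)
Bw2 = (-400, -189, -231)
w2·Bw2 = 4218; w2·w2 = 2981; μ ≈ 4218/2981 = 1.4150

μ ≈ 1.4150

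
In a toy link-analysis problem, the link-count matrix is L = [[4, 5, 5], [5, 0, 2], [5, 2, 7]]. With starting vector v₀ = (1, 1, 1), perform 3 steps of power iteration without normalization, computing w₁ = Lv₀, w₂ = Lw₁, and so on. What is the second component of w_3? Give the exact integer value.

1169

w1 = Lv₀ = (14, 7, 14)
w2 = Lw1 = (161, 98, 182)
w3 = Lw2 = (2044, 1169, 2275)
The requested component of w3 is 1169.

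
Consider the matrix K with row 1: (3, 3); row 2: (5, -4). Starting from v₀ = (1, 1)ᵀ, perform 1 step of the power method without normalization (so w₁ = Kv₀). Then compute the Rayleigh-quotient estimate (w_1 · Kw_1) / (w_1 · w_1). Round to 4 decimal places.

λ ≈ 4.1081

w1 = Kv₀ = (3·1 + 3·1; 5·1 + (-4)·1) = (6, 1)
Kw1 = (21, 26)
w1·Kw1 = 6·21 + 1·26 = 152; w1·w1 = 6·6 + 1·1 = 37
λ ≈ 152/37 = 4.1081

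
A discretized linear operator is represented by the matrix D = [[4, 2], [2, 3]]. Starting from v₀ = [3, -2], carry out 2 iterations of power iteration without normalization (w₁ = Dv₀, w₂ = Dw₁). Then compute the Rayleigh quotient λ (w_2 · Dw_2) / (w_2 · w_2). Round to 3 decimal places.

λ ≈ 5.400

w1 = Dv₀ = (8, 0)
w2 = Dw1 = (32, 16)
Dw2 = (160, 112)
w2·Dw2 = 32·160 + 16·112 = 6912; w2·w2 = 32·32 + 16·16 = 1280
λ ≈ 6912/1280 = 5.400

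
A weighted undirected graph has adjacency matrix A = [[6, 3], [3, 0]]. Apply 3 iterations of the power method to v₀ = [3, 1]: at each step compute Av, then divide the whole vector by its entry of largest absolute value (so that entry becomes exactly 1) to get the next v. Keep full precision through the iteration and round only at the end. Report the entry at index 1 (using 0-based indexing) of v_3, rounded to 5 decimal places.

0.41463

Av0 = (21.000000, 9.000000); divide by 21.000000 → v1 = (1.000000, 0.428571)
Av1 = (7.285714, 3.000000); divide by 7.285714 → v2 = (1.000000, 0.411765)
Av2 = (7.235294, 3.000000); divide by 7.235294 → v3 = (1.000000, 0.414634)
Requested entry of v3: 459/1107 = 0.41463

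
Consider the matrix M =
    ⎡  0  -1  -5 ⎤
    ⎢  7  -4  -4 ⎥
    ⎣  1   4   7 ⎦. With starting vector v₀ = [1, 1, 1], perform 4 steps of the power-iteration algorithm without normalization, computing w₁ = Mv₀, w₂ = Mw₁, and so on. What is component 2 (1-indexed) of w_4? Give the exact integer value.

-988

w1 = Mv₀ = (0·1 + (-1)·1 + (-5)·1; 7·1 + (-4)·1 + (-4)·1; 1·1 + 4·1 + 7·1) = (-6, -1, 12)
w2 = Mw1 = (0·(-6) + (-1)·(-1) + (-5)·12; 7·(-6) + (-4)·(-1) + (-4)·12; 1·(-6) + 4·(-1) + 7·12) = (-59, -86, 74)
w3 = Mw2 = (-284, -365, 115)
w4 = Mw3 = (-210, -988, -939)
The requested component of w4 is -988.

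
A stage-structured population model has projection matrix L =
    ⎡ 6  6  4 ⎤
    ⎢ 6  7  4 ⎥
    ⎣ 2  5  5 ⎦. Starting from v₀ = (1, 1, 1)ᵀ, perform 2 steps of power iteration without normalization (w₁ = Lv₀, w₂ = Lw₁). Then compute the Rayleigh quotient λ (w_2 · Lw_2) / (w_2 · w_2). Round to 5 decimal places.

λ ≈ 15.28135

w1 = Lv₀ = (16, 17, 12)
w2 = Lw1 = (246, 263, 177)
Lw2 = (3762, 4025, 2692)
w2·Lw2 = 246·3762 + 263·4025 + 177·2692 = 2460511; w2·w2 = 246·246 + 263·263 + 177·177 = 161014
λ ≈ 2460511/161014 = 15.28135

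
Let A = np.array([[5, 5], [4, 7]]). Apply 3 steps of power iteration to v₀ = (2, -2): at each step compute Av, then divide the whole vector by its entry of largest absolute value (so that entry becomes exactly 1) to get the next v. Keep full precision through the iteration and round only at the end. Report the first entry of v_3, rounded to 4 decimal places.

Av0 = (0.00000, -6.00000); divide by -6.00000 → v1 = (0.00000, 1.00000)
Av1 = (5.00000, 7.00000); divide by 7.00000 → v2 = (0.71429, 1.00000)
Av2 = (8.57143, 9.85714); divide by 9.85714 → v3 = (0.86957, 1.00000)
Requested entry of v3: -360/-414 = 0.8696

0.8696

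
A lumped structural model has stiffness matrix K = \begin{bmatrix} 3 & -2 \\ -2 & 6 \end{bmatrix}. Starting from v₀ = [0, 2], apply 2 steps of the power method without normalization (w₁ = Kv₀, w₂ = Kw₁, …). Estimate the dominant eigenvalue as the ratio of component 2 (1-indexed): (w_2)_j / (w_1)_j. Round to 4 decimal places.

w1 = Kv₀ = (-4, 12)
w2 = Kw1 = (-36, 80)
Ratio at component: 80 / 12 = 6.6667

6.6667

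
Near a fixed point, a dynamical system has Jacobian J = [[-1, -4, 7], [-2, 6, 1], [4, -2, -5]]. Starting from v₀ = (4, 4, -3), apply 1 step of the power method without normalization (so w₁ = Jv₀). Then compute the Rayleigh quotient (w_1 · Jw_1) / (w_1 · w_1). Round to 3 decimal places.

w1 = Jv₀ = (-41, 13, 23)
Jw1 = (150, 183, -305)
w1·Jw1 = (-41)·150 + 13·183 + 23·(-305) = -10786; w1·w1 = (-41)·(-41) + 13·13 + 23·23 = 2379
λ ≈ -10786/2379 = -4.534

-4.534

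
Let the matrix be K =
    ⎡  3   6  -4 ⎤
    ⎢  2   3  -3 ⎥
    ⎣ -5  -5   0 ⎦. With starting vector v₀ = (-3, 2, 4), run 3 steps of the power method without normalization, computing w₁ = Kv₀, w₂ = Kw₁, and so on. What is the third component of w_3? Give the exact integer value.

1040

w1 = Kv₀ = (3·(-3) + 6·2 + (-4)·4; 2·(-3) + 3·2 + (-3)·4; (-5)·(-3) + (-5)·2 + 0·4) = (-13, -12, 5)
w2 = Kw1 = (3·(-13) + 6·(-12) + (-4)·5; 2·(-13) + 3·(-12) + (-3)·5; (-5)·(-13) + (-5)·(-12) + 0·5) = (-131, -77, 125)
w3 = Kw2 = (-1355, -868, 1040)
The requested component of w3 is 1040.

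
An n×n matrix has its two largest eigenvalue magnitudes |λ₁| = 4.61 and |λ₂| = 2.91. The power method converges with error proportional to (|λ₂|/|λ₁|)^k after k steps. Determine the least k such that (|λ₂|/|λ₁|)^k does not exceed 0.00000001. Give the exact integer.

|λ₂/λ₁| = 2.91/4.61 = 0.63124
Need k ≥ ln(0.00000001) / ln(0.63124) = -18.4207 / -0.4601 ≈ 40.038
Smallest integer k satisfying the bound: 41

41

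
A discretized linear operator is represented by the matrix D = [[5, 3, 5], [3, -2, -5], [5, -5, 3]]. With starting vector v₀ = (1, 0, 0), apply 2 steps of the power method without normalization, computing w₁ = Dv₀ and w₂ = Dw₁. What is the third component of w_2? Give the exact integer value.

25

w1 = Dv₀ = (5·1 + 3·0 + 5·0; 3·1 + (-2)·0 + (-5)·0; 5·1 + (-5)·0 + 3·0) = (5, 3, 5)
w2 = Dw1 = (5·5 + 3·3 + 5·5; 3·5 + (-2)·3 + (-5)·5; 5·5 + (-5)·3 + 3·5) = (59, -16, 25)
The requested component of w2 is 25.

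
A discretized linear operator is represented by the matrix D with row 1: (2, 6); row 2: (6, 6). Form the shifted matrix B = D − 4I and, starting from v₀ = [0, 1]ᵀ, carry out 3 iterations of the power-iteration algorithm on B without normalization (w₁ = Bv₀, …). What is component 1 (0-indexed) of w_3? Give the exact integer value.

80

B = D − 4I has rows (-2, 6); (6, 2)
w1 = Bv₀ = ((-2)·0 + 6·1; 6·0 + 2·1) = (6, 2)
w2 = Bw1 = ((-2)·6 + 6·2; 6·6 + 2·2) = (0, 40)
w3 = Bw2 = (240, 80)
Requested component of w3: 80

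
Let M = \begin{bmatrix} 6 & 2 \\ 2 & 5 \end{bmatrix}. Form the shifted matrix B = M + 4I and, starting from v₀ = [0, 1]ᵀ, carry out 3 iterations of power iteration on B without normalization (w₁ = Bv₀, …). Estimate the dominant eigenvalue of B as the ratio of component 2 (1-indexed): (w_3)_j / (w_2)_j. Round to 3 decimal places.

B = M + 4I has rows (10, 2); (2, 9)
w1 = Bv₀ = (2, 9)
w2 = Bw1 = (38, 85)
w3 = Bw2 = (550, 841)
Ratio: 841/85 = 9.894

μ ≈ 9.894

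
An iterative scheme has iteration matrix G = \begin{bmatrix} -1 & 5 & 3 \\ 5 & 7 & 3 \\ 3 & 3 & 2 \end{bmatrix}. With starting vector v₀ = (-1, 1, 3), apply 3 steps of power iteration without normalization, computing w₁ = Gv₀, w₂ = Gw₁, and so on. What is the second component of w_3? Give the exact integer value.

w1 = Gv₀ = (15, 11, 6)
w2 = Gw1 = (58, 170, 90)
w3 = Gw2 = (1062, 1750, 864)
The requested component of w3 is 1750.

1750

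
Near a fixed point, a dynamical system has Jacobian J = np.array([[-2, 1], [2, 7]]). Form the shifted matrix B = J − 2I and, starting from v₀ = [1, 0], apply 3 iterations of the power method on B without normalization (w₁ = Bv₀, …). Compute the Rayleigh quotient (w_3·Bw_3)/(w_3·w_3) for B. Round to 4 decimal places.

B = J − 2I has rows (-4, 1); (2, 5)
w1 = Bv₀ = (-4, 2)
w2 = Bw1 = (18, 2)
w3 = Bw2 = (-70, 46)
Bw3 = (326, 90)
w3·Bw3 = -18680; w3·w3 = 7016; μ ≈ -18680/7016 = -2.6625

-2.6625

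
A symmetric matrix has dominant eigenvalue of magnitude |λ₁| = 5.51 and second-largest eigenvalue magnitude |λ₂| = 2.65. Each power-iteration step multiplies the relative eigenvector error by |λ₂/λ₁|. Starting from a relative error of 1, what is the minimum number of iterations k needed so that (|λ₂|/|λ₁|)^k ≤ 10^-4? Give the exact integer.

13

|λ₂/λ₁| = 2.65/5.51 = 0.48094
Need k ≥ ln(10^-4) / ln(0.48094) = -9.2103 / -0.7320 ≈ 12.582
Smallest integer k satisfying the bound: 13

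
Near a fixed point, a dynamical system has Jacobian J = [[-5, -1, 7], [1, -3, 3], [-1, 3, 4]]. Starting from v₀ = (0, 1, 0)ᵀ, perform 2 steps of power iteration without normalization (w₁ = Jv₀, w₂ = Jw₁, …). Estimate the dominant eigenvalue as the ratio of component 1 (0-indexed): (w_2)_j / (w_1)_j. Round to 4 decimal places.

λ ≈ -5.6667

w1 = Jv₀ = ((-5)·0 + (-1)·1 + 7·0; 1·0 + (-3)·1 + 3·0; (-1)·0 + 3·1 + 4·0) = (-1, -3, 3)
w2 = Jw1 = ((-5)·(-1) + (-1)·(-3) + 7·3; 1·(-1) + (-3)·(-3) + 3·3; (-1)·(-1) + 3·(-3) + 4·3) = (29, 17, 4)
Ratio at component: 17 / -3 = -5.6667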